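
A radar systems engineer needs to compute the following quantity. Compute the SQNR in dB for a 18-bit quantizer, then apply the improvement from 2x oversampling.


Step 1 — baseline SQNR at Nyquist:
SQNR_base = 6.02*N + 1.76
          = 6.02*18 + 1.76
          = 110.12 dB

Step 2 — oversampling processing gain:
G = 10*log10(OSR) = 10*log10(2) = 3.01 dB

Step 3 — total:
SQNR_total = 110.12 + 3.01 = 113.13 dB

Base SQNR = 110.12 dB; oversampled SQNR = 113.13 dB


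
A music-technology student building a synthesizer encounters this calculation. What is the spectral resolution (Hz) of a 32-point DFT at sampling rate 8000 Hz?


DFT frequency resolution:
df = fs / N
   = 8000 / 32
   = 250.0 Hz

250.0 Hz


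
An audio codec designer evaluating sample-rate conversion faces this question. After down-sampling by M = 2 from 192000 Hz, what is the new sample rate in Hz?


Decimation reduces the sample rate:
fs_out = fs_in / M
       = 192000 / 2
       = 96000.0 Hz

96000.0 Hz


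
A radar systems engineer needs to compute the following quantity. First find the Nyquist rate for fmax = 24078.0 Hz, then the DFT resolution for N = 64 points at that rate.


Step 1 — Nyquist sampling rate:
fs = 2 * fmax = 2 * 24078.0 = 48156.0 Hz

Step 2 — DFT bin spacing:
df = fs / N = 48156.0 / 64 = 752.4375 Hz

752.4375 Hz


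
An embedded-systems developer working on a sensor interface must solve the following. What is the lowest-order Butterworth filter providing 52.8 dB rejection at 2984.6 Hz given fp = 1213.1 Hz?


Butterworth filter order formula:
n = log10(10^(A/10) - 1) / (2 * log10(f_stop/f_pass))
10^(52.8/10) - 1 = 190545.0718
f_stop/f_pass = 2984.6 / 1213.1 = 2.4603
n = 6.7521 -> ceil = 7

7


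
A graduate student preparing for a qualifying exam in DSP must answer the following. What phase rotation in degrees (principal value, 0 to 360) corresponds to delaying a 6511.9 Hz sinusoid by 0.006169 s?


Phase shift from frequency and time delay:
phi = 360 * f * t_delay
    = 360 * 6511.9 * 0.006169
    = 14461.89 degrees
    mod 360 = 61.89 degrees

61.89 degrees


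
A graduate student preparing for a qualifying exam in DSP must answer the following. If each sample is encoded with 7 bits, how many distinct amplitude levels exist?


Number of quantization levels = 2^N
= 2^7
= 128

128


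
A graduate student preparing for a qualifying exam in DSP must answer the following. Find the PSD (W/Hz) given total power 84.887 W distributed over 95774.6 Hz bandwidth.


Power spectral density:
PSD = P / BW
    = 84.887 / 95774.6
    = 0.00088632 W/Hz

0.00088632 W/Hz


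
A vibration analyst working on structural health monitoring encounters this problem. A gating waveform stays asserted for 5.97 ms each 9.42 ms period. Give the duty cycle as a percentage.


Duty cycle as a percentage:
DC = (t_on / T) * 100
   = (5.97 / 9.42) * 100
   = 0.633758 * 100
   = 63.38 %

63.38 %


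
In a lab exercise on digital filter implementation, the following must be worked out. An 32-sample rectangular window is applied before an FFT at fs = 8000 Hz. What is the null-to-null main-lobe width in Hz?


Main lobe width for a rectangular window:
Width = 2 * fs / N
      = 2 * 8000 / 32
      = 16000 / 32
      = 500.0 Hz

500.0 Hz


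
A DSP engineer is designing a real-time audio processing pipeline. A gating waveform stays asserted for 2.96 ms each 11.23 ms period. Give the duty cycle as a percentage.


Duty cycle as a percentage:
DC = (t_on / T) * 100
   = (2.96 / 11.23) * 100
   = 0.26358 * 100
   = 26.36 %

26.36 %


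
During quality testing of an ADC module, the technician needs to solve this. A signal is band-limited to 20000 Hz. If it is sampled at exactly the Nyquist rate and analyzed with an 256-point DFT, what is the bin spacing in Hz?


Step 1 — Nyquist sampling rate:
fs = 2 * fmax = 2 * 20000 = 40000 Hz

Step 2 — DFT bin spacing:
df = fs / N = 40000 / 256 = 156.25 Hz

156.25 Hz


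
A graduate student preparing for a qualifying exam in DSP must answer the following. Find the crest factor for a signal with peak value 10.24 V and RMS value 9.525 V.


Crest factor is the ratio of peak to RMS:
CF = V_peak / V_rms
   = 10.24 / 9.525
   = 1.0751

1.0751


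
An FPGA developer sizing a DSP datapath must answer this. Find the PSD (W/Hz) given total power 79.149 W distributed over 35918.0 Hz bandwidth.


Power spectral density:
PSD = P / BW
    = 79.149 / 35918.0
    = 0.0022036 W/Hz

0.0022036 W/Hz


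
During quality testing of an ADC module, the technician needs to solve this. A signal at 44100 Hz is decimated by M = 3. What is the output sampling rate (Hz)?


Decimation reduces the sample rate:
fs_out = fs_in / M
       = 44100 / 3
       = 14700.0 Hz

14700.0 Hz


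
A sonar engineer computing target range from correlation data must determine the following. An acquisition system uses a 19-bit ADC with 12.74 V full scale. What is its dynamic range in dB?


Dynamic range from full-scale to LSB:
V_min = V_max / 2^bits = 12.74 / 2^19
DR = 20 * log10(V_max / V_min)
   = 20 * log10(2^19)
   = 20 * 19 * log10(2)
   = 114.39 dB

114.39 dB


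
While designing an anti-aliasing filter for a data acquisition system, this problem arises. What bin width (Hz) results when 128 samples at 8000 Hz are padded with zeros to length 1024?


Frequency resolution after zero-padding:
N_padded = 128 * 8 = 1024
df = fs / N_padded
   = 8000 / 1024
   = 7.8125 Hz

7.8125 Hz


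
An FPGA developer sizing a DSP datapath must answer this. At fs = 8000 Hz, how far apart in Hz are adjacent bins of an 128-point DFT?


DFT frequency resolution:
df = fs / N
   = 8000 / 128
   = 62.5 Hz

62.5 Hz


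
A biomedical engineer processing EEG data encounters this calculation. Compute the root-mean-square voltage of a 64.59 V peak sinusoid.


RMS voltage for a sinusoidal waveform:
V_rms = V_peak / sqrt(2)
      = 64.59 / 1.414214
      = 45.672 V

45.672 V


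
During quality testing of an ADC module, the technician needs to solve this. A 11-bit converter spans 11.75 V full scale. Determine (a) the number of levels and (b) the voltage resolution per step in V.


Step 1 — number of quantization levels:
L = 2^N = 2^11 = 2048

Step 2 — LSB step size:
delta = Vfs / L
      = 11.75 / 2048
      = 0.0057373 V

Levels = 2048; step size = 0.0057373 V


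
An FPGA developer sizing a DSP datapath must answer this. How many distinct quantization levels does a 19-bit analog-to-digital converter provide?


Number of quantization levels = 2^N
= 2^19
= 524288

524288


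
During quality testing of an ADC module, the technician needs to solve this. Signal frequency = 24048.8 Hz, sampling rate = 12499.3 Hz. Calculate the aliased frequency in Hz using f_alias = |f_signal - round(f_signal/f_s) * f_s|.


Compute the nearest integer multiple of fs to the signal:
n = round(24048.8 / 12499.3) = 2
f_alias = |24048.8 - 2 * 12499.3|
        = |24048.8 - 24998.6|
        = 949.8 Hz

949.8


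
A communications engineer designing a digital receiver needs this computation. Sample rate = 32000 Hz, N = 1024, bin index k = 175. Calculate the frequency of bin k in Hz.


Frequency of DFT bin k:
f_k = k * fs / N
    = 175 * 32000 / 1024
    = 5600000 / 1024
    = 5468.75 Hz

5468.75 Hz


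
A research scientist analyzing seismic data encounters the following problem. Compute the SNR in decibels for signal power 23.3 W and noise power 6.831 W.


SNR in decibels:
SNR = 10 * log10(Ps / Pn)
    = 10 * log10(23.3 / 6.831)
    = 10 * log10(3.4109)
    = 10 * 0.5329
    = 5.33 dB

5.33 dB


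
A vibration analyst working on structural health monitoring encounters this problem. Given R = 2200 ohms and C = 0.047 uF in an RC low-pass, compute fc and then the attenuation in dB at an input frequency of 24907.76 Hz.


Step 1 — cutoff frequency:
fc = 1 / (2*pi*R*C)
C = 0.047 uF = 4.7e-08 F
fc = 1 / (2*pi*2200*4.7e-08)
   = 1539.216 Hz

Step 2 — magnitude at f = 24907.76 Hz:
|H(f)| = 1 / sqrt(1 + (f/fc)^2)
f/fc = 24907.76 / 1539.216 = 16.182108
|H| = 1 / sqrt(1 + 261.860619) = 0.061679
|H|_dB = 20*log10(0.061679) = -24.2 dB

fc = 1539.216 Hz; |H(24907.76 Hz)| = -24.2 dB


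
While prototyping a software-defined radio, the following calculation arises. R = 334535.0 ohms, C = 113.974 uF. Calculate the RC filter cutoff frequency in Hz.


Cutoff frequency of a first-order RC filter:
fc = 1 / (2 * pi * R * C)
C = 113.974 uF = 0.000113974 F
fc = 1 / (2 * pi * 334535.0 * 0.000113974)
   = 1 / 239.56712464774
   = 0.004174 Hz

0.004174 Hz


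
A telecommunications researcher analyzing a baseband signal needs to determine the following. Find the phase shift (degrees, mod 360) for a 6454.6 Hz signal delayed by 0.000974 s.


Phase shift from frequency and time delay:
phi = 360 * f * t_delay
    = 360 * 6454.6 * 0.000974
    = 2263.24 degrees
    mod 360 = 103.24 degrees

103.24 degrees


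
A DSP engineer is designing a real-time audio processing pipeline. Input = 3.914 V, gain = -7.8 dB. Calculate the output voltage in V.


Output voltage from dB gain:
V_out = V_in * 10^(gain_dB / 20)
      = 3.914 * 10^(-7.8 / 20)
      = 3.914 * 0.40738
      = 1.5945 V

1.5945 V


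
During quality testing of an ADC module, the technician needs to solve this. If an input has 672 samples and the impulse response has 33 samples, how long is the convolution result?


Linear convolution output length:
L = N + M - 1
  = 672 + 33 - 1
  = 704 samples

704


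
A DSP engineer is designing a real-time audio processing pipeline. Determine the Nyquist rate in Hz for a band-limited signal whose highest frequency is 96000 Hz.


The Nyquist rate is twice the maximum frequency component.
fs_min = 2 * fmax
      = 2 * 96000
      = 192000 Hz

192000


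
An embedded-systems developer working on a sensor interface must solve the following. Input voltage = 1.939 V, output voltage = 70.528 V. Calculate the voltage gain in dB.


Voltage gain in dB:
G = 20 * log10(Vout / Vin)
  = 20 * log10(70.528 / 1.939)
  = 20 * log10(36.373388)
  = 20 * 1.560784
  = 31.22 dB

31.22 dB


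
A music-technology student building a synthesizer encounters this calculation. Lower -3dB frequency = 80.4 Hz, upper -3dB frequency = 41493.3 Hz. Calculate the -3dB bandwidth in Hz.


Bandwidth is the difference of -3dB frequencies:
BW = f_high - f_low
   = 41493.3 - 80.4
   = 41412.9 Hz

41412.9 Hz


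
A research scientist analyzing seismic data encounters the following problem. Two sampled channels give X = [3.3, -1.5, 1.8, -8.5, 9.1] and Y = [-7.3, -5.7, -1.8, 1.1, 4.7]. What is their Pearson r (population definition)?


Pearson correlation coefficient (population):
r = cov(X,Y) / (std(X) * std(Y))
Mean X = 0.84, Mean Y = -1.8
Cov(X,Y) = 4.44
Std(X) = 5.795032, Std(Y) = 4.384518
r = 0.1747

0.1747


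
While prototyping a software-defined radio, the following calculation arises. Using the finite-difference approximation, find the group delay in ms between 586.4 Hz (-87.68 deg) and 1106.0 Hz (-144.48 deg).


Group delay from phase difference:
tau = -d(phi)/d(omega)
d(phi) = -56.8 deg = -0.991347 rad
d(omega) = 2*pi*(1106.0 - 586.4) = 3264.7431 rad/s
tau = -(-0.991347) / 3264.7431
    = 0.3037 ms

0.3037 ms


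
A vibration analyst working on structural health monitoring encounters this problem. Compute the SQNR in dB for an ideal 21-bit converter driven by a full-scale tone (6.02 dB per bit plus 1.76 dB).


Theoretical SNR for a full-scale sinusoid:
SNR = 6.02 * N + 1.76
    = 6.02 * 21 + 1.76
    = 126.42 + 1.76
    = 128.18 dB

128.18 dB


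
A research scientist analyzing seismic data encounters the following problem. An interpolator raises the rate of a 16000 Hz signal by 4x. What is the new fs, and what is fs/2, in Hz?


Step 1 — output sample rate after interpolation by L:
fs_out = L * fs_in = 4 * 16000 = 64000 Hz

Step 2 — Nyquist frequency of the output stream:
f_Nyq = fs_out / 2 = 64000 / 2 = 32000.0 Hz

fs_out = 64000 Hz; f_Nyquist = 32000.0 Hz


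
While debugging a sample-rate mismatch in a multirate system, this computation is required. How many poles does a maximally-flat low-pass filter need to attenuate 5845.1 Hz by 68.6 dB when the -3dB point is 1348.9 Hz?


Butterworth filter order formula:
n = log10(10^(A/10) - 1) / (2 * log10(f_stop/f_pass))
10^(68.6/10) - 1 = 7244358.6007
f_stop/f_pass = 5845.1 / 1348.9 = 4.3332
n = 5.3862 -> ceil = 6

6


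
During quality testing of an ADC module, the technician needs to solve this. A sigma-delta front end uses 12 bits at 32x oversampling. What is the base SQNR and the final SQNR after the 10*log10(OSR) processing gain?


Step 1 — baseline SQNR at Nyquist:
SQNR_base = 6.02*N + 1.76
          = 6.02*12 + 1.76
          = 74.0 dB

Step 2 — oversampling processing gain:
G = 10*log10(OSR) = 10*log10(32) = 15.05 dB

Step 3 — total:
SQNR_total = 74.0 + 15.05 = 89.05 dB

Base SQNR = 74.0 dB; oversampled SQNR = 89.05 dB


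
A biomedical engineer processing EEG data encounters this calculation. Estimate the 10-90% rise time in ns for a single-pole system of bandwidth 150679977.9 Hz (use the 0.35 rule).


Rise time from bandwidth relationship:
tr = 0.35 / BW
   = 0.35 / 150679977.9
   = 2.322803632e-09 s
   = 2.3228 ns

2.3228 ns


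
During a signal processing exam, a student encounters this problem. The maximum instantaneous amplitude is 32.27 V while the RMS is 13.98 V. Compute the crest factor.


Crest factor is the ratio of peak to RMS:
CF = V_peak / V_rms
   = 32.27 / 13.98
   = 2.3083

2.3083


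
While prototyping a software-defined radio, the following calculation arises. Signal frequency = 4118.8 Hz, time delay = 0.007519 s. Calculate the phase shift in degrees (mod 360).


Phase shift from frequency and time delay:
phi = 360 * f * t_delay
    = 360 * 4118.8 * 0.007519
    = 11148.93 degrees
    mod 360 = 348.93 degrees

348.93 degrees


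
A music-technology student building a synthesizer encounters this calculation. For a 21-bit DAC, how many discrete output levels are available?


Number of quantization levels = 2^N
= 2^21
= 2097152

2097152


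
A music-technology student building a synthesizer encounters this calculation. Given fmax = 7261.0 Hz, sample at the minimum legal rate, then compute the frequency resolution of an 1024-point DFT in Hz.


Step 1 — Nyquist sampling rate:
fs = 2 * fmax = 2 * 7261.0 = 14522.0 Hz

Step 2 — DFT bin spacing:
df = fs / N = 14522.0 / 1024 = 14.1816 Hz

14.1816 Hz


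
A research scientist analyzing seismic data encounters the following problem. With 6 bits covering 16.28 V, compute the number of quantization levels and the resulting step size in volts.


Step 1 — number of quantization levels:
L = 2^N = 2^6 = 64

Step 2 — LSB step size:
delta = Vfs / L
      = 16.28 / 64
      = 0.254375 V

Levels = 64; step size = 0.254375 V


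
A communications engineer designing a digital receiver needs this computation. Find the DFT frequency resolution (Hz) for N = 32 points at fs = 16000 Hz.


DFT frequency resolution:
df = fs / N
   = 16000 / 32
   = 500.0 Hz

500.0 Hz


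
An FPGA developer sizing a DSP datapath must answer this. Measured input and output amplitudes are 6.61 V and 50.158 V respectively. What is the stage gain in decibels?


Voltage gain in dB:
G = 20 * log10(Vout / Vin)
  = 20 * log10(50.158 / 6.61)
  = 20 * log10(7.5882)
  = 20 * 0.880139
  = 17.6 dB

17.6 dB


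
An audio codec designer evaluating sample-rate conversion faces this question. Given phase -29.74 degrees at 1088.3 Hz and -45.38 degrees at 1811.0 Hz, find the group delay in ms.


Group delay from phase difference:
tau = -d(phi)/d(omega)
d(phi) = -15.64 deg = -0.272969 rad
d(omega) = 2*pi*(1811.0 - 1088.3) = 4540.858 rad/s
tau = -(-0.272969) / 4540.858
    = 0.0601 ms

0.0601 ms


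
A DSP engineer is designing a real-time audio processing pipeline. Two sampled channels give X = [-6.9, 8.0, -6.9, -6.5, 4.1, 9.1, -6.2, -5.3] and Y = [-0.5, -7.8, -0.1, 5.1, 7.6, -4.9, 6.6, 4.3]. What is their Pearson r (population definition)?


Pearson correlation coefficient (population):
r = cov(X,Y) / (std(X) * std(Y))
Mean X = -1.325, Mean Y = 1.2875
Cov(X,Y) = -19.362813
Std(X) = 6.648073, Std(Y) = 5.216186
r = -0.5584

-0.5584


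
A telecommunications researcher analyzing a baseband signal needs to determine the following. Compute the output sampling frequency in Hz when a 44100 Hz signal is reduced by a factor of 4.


Decimation reduces the sample rate:
fs_out = fs_in / M
       = 44100 / 4
       = 11025.0 Hz

11025.0 Hz


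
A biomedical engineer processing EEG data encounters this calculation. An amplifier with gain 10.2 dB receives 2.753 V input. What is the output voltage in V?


Output voltage from dB gain:
V_out = V_in * 10^(gain_dB / 20)
      = 2.753 * 10^(10.2 / 20)
      = 2.753 * 3.235937
      = 8.9085 V

8.9085 V


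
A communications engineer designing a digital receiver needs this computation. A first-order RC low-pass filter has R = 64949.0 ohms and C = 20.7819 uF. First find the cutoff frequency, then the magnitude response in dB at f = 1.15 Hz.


Step 1 — cutoff frequency:
fc = 1 / (2*pi*R*C)
C = 20.7819 uF = 2.07819e-05 F
fc = 1 / (2*pi*64949.0*2.07819e-05)
   = 0.117913 Hz

Step 2 — magnitude at f = 1.15 Hz:
|H(f)| = 1 / sqrt(1 + (f/fc)^2)
f/fc = 1.15 / 0.117913 = 9.752953
|H| = 1 / sqrt(1 + 95.120092) = 0.1019983
|H|_dB = 20*log10(0.1019983) = -19.83 dB

fc = 0.117913 Hz; |H(1.15 Hz)| = -19.83 dB


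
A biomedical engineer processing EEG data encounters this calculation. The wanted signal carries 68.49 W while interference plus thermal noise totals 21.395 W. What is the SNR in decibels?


SNR in decibels:
SNR = 10 * log10(Ps / Pn)
    = 10 * log10(68.49 / 21.395)
    = 10 * log10(3.2012)
    = 10 * 0.5053
    = 5.05 dB

5.05 dB


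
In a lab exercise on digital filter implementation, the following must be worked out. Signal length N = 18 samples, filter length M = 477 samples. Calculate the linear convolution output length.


Linear convolution output length:
L = N + M - 1
  = 18 + 477 - 1
  = 494 samples

494


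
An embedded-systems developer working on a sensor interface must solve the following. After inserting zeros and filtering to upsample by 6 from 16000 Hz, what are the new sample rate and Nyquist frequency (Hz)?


Step 1 — output sample rate after interpolation by L:
fs_out = L * fs_in = 6 * 16000 = 96000 Hz

Step 2 — Nyquist frequency of the output stream:
f_Nyq = fs_out / 2 = 96000 / 2 = 48000.0 Hz

fs_out = 96000 Hz; f_Nyquist = 48000.0 Hz


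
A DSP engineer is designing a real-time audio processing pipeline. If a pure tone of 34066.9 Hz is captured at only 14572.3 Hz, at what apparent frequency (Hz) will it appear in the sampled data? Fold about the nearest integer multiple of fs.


Compute the nearest integer multiple of fs to the signal:
n = round(34066.9 / 14572.3) = 2
f_alias = |34066.9 - 2 * 14572.3|
        = |34066.9 - 29144.6|
        = 4922.3 Hz

4922.3


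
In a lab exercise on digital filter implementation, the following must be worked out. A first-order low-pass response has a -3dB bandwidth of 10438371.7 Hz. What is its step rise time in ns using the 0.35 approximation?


Rise time from bandwidth relationship:
tr = 0.35 / BW
   = 0.35 / 10438371.7
   = 3.353013382e-08 s
   = 33.5301 ns

33.5301 ns


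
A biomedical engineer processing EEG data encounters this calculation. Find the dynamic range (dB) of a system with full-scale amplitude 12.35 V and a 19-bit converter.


Dynamic range from full-scale to LSB:
V_min = V_max / 2^bits = 12.35 / 2^19
DR = 20 * log10(V_max / V_min)
   = 20 * log10(2^19)
   = 20 * 19 * log10(2)
   = 114.39 dB

114.39 dB


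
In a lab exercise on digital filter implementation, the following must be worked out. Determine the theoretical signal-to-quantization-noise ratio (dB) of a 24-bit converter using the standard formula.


Theoretical SNR for a full-scale sinusoid:
SNR = 6.02 * N + 1.76
    = 6.02 * 24 + 1.76
    = 144.48 + 1.76
    = 146.24 dB

146.24 dB


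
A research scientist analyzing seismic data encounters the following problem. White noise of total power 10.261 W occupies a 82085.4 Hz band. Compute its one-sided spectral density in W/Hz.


Power spectral density:
PSD = P / BW
    = 10.261 / 82085.4
    = 0.000125 W/Hz

0.000125 W/Hz


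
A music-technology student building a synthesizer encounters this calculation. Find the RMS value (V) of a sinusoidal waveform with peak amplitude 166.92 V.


RMS voltage for a sinusoidal waveform:
V_rms = V_peak / sqrt(2)
      = 166.92 / 1.414214
      = 118.03 V

118.03 V


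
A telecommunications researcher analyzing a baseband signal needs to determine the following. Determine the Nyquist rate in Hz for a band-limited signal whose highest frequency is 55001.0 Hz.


The Nyquist rate is twice the maximum frequency component.
fs_min = 2 * fmax
      = 2 * 55001.0
      = 110002.0 Hz

110002.0


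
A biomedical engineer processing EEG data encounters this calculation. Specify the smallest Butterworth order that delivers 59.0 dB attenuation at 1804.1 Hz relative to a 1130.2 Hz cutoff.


Butterworth filter order formula:
n = log10(10^(A/10) - 1) / (2 * log10(f_stop/f_pass))
10^(59.0/10) - 1 = 794327.2347
f_stop/f_pass = 1804.1 / 1130.2 = 1.5963
n = 14.5245 -> ceil = 15

15


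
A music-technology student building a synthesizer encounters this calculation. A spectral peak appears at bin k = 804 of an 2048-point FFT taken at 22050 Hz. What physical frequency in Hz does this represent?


Frequency of DFT bin k:
f_k = k * fs / N
    = 804 * 22050 / 2048
    = 17728200 / 2048
    = 8656.348 Hz

8656.348 Hz


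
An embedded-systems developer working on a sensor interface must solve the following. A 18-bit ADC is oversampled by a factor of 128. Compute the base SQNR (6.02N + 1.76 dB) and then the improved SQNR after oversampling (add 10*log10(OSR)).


Step 1 — baseline SQNR at Nyquist:
SQNR_base = 6.02*N + 1.76
          = 6.02*18 + 1.76
          = 110.12 dB

Step 2 — oversampling processing gain:
G = 10*log10(OSR) = 10*log10(128) = 21.07 dB

Step 3 — total:
SQNR_total = 110.12 + 21.07 = 131.19 dB

Base SQNR = 110.12 dB; oversampled SQNR = 131.19 dB


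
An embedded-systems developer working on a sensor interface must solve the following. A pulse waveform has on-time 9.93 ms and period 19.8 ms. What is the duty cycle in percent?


Duty cycle as a percentage:
DC = (t_on / T) * 100
   = (9.93 / 19.8) * 100
   = 0.501515 * 100
   = 50.15 %

50.15 %


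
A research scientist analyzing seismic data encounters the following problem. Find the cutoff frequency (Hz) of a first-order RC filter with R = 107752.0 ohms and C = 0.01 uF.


Cutoff frequency of a first-order RC filter:
fc = 1 / (2 * pi * R * C)
C = 0.01 uF = 1e-08 F
fc = 1 / (2 * pi * 107752.0 * 1e-08)
   = 1 / 0.0067702578321921
   = 147.704862 Hz

147.704862 Hz


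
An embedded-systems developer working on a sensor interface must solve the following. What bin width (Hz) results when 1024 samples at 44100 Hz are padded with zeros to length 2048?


Frequency resolution after zero-padding:
N_padded = 1024 * 2 = 2048
df = fs / N_padded
   = 44100 / 2048
   = 21.5332 Hz

21.5332 Hz


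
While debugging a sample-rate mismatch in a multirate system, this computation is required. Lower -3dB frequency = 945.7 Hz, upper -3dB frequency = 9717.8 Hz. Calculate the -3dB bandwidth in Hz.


Bandwidth is the difference of -3dB frequencies:
BW = f_high - f_low
   = 9717.8 - 945.7
   = 8772.1 Hz

8772.1 Hz


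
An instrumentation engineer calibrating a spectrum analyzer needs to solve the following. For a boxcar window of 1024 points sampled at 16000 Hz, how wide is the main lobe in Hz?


Main lobe width for a rectangular window:
Width = 2 * fs / N
      = 2 * 16000 / 1024
      = 32000 / 1024
      = 31.25 Hz

31.25 Hz


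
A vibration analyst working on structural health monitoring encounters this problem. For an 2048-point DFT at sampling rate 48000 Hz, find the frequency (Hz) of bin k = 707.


Frequency of DFT bin k:
f_k = k * fs / N
    = 707 * 48000 / 2048
    = 33936000 / 2048
    = 16570.312 Hz

16570.312 Hz


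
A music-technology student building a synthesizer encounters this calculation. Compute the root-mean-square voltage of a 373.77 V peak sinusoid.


RMS voltage for a sinusoidal waveform:
V_rms = V_peak / sqrt(2)
      = 373.77 / 1.414214
      = 264.295 V

264.295 V


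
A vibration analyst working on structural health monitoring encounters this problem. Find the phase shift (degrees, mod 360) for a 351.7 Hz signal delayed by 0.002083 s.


Phase shift from frequency and time delay:
phi = 360 * f * t_delay
    = 360 * 351.7 * 0.002083
    = 263.73 degrees
    mod 360 = 263.73 degrees

263.73 degrees


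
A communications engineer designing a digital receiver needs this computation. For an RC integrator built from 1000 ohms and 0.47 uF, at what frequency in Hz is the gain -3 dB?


Cutoff frequency of a first-order RC filter:
fc = 1 / (2 * pi * R * C)
C = 0.47 uF = 4.7e-07 F
fc = 1 / (2 * pi * 1000 * 4.7e-07)
   = 1 / 0.0029530970943744
   = 338.627538 Hz

338.627538 Hz


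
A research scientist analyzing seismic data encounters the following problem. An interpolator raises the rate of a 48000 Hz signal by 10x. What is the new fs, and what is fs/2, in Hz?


Step 1 — output sample rate after interpolation by L:
fs_out = L * fs_in = 10 * 48000 = 480000 Hz

Step 2 — Nyquist frequency of the output stream:
f_Nyq = fs_out / 2 = 480000 / 2 = 240000.0 Hz

fs_out = 480000 Hz; f_Nyquist = 240000.0 Hz


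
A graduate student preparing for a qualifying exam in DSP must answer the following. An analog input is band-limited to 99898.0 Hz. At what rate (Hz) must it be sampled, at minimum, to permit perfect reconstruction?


The Nyquist rate is twice the maximum frequency component.
fs_min = 2 * fmax
      = 2 * 99898.0
      = 199796.0 Hz

199796.0


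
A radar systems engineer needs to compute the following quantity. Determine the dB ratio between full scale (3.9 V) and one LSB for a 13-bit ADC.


Dynamic range from full-scale to LSB:
V_min = V_max / 2^bits = 3.9 / 2^13
DR = 20 * log10(V_max / V_min)
   = 20 * log10(2^13)
   = 20 * 13 * log10(2)
   = 78.27 dB

78.27 dB


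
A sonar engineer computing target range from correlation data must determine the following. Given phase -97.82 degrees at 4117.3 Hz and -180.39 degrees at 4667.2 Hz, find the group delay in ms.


Group delay from phase difference:
tau = -d(phi)/d(omega)
d(phi) = -82.57 deg = -1.441118 rad
d(omega) = 2*pi*(4667.2 - 4117.3) = 3455.1236 rad/s
tau = -(-1.441118) / 3455.1236
    = 0.4171 ms

0.4171 ms


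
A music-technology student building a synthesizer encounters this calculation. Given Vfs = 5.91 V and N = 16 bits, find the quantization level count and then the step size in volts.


Step 1 — number of quantization levels:
L = 2^N = 2^16 = 65536

Step 2 — LSB step size:
delta = Vfs / L
      = 5.91 / 65536
      = 9.018e-05 V

Levels = 65536; step size = 9.018e-05 V


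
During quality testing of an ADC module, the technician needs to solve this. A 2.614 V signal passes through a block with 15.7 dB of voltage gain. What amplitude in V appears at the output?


Output voltage from dB gain:
V_out = V_in * 10^(gain_dB / 20)
      = 2.614 * 10^(15.7 / 20)
      = 2.614 * 6.095369
      = 15.9333 V

15.9333 V


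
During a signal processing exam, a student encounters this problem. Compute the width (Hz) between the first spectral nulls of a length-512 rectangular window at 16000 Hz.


Main lobe width for a rectangular window:
Width = 2 * fs / N
      = 2 * 16000 / 512
      = 32000 / 512
      = 62.5 Hz

62.5 Hz


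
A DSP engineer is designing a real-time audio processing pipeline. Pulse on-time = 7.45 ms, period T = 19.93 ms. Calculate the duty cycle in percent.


Duty cycle as a percentage:
DC = (t_on / T) * 100
   = (7.45 / 19.93) * 100
   = 0.373808 * 100
   = 37.38 %

37.38 %


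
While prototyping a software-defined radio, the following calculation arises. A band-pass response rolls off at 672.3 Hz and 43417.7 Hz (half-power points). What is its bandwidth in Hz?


Bandwidth is the difference of -3dB frequencies:
BW = f_high - f_low
   = 43417.7 - 672.3
   = 42745.4 Hz

42745.4 Hz


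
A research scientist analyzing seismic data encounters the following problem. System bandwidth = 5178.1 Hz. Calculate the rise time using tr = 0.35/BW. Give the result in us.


Rise time from bandwidth relationship:
tr = 0.35 / BW
   = 0.35 / 5178.1
   = 6.759236013e-05 s
   = 67.5924 us

67.5924 us


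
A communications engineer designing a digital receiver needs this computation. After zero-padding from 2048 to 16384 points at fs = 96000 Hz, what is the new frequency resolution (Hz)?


Frequency resolution after zero-padding:
N_padded = 2048 * 8 = 16384
df = fs / N_padded
   = 96000 / 16384
   = 5.8594 Hz

5.8594 Hz


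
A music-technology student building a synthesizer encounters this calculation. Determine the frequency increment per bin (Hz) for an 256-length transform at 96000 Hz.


DFT frequency resolution:
df = fs / N
   = 96000 / 256
   = 375.0 Hz

375.0 Hz


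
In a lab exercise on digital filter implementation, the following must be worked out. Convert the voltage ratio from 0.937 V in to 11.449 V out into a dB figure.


Voltage gain in dB:
G = 20 * log10(Vout / Vin)
  = 20 * log10(11.449 / 0.937)
  = 20 * log10(12.218783)
  = 20 * 1.087028
  = 21.74 dB

21.74 dB


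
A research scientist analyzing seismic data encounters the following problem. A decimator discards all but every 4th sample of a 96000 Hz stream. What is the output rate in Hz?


Decimation reduces the sample rate:
fs_out = fs_in / M
       = 96000 / 4
       = 24000.0 Hz

24000.0 Hz


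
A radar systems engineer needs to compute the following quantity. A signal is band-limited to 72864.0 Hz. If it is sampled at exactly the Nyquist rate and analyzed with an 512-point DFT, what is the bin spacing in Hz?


Step 1 — Nyquist sampling rate:
fs = 2 * fmax = 2 * 72864.0 = 145728.0 Hz

Step 2 — DFT bin spacing:
df = fs / N = 145728.0 / 512 = 284.625 Hz

284.625 Hz


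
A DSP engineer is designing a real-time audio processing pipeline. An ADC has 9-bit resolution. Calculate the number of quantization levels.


Number of quantization levels = 2^N
= 2^9
= 512

512


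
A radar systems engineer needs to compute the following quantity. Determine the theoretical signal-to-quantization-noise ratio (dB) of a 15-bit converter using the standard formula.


Theoretical SNR for a full-scale sinusoid:
SNR = 6.02 * N + 1.76
    = 6.02 * 15 + 1.76
    = 90.3 + 1.76
    = 92.06 dB

92.06 dB


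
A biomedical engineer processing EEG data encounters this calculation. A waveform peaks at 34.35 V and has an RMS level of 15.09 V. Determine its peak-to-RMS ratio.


Crest factor is the ratio of peak to RMS:
CF = V_peak / V_rms
   = 34.35 / 15.09
   = 2.2763

2.2763


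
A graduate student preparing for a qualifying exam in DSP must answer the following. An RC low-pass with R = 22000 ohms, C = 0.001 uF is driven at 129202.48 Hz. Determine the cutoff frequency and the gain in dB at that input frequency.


Step 1 — cutoff frequency:
fc = 1 / (2*pi*R*C)
C = 0.001 uF = 1e-09 F
fc = 1 / (2*pi*22000*1e-09)
   = 7234.316 Hz

Step 2 — magnitude at f = 129202.48 Hz:
|H(f)| = 1 / sqrt(1 + (f/fc)^2)
f/fc = 129202.48 / 7234.316 = 17.859668
|H| = 1 / sqrt(1 + 318.967741) = 0.0559045
|H|_dB = 20*log10(0.0559045) = -25.05 dB

fc = 7234.316 Hz; |H(129202.48 Hz)| = -25.05 dB


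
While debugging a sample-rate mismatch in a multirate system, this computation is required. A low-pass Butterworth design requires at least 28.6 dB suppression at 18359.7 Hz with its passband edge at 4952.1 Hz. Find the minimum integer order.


Butterworth filter order formula:
n = log10(10^(A/10) - 1) / (2 * log10(f_stop/f_pass))
10^(28.6/10) - 1 = 723.436
f_stop/f_pass = 18359.7 / 4952.1 = 3.7075
n = 2.5123 -> ceil = 3

3


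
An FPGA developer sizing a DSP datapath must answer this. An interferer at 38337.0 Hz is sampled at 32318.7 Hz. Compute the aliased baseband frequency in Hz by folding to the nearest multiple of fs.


Compute the nearest integer multiple of fs to the signal:
n = round(38337.0 / 32318.7) = 1
f_alias = |38337.0 - 1 * 32318.7|
        = |38337.0 - 32318.7|
        = 6018.3 Hz

6018.3


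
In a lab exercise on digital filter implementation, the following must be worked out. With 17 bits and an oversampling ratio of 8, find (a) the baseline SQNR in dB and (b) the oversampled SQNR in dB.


Step 1 — baseline SQNR at Nyquist:
SQNR_base = 6.02*N + 1.76
          = 6.02*17 + 1.76
          = 104.1 dB

Step 2 — oversampling processing gain:
G = 10*log10(OSR) = 10*log10(8) = 9.03 dB

Step 3 — total:
SQNR_total = 104.1 + 9.03 = 113.13 dB

Base SQNR = 104.1 dB; oversampled SQNR = 113.13 dB


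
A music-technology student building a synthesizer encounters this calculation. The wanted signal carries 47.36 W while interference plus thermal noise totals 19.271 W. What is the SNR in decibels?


SNR in decibels:
SNR = 10 * log10(Ps / Pn)
    = 10 * log10(47.36 / 19.271)
    = 10 * log10(2.4576)
    = 10 * 0.3905
    = 3.91 dB

3.91 dB


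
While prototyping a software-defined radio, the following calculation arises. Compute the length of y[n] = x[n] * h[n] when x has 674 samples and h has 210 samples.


Linear convolution output length:
L = N + M - 1
  = 674 + 210 - 1
  = 883 samples

883


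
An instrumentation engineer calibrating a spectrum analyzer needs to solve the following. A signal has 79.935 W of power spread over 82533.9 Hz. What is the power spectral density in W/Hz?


Power spectral density:
PSD = P / BW
    = 79.935 / 82533.9
    = 0.00096851 W/Hz

0.00096851 W/Hz


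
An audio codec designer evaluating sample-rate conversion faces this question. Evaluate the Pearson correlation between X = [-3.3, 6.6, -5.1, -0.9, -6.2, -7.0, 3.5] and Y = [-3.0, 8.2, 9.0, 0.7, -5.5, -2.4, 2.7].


Pearson correlation coefficient (population):
r = cov(X,Y) / (std(X) * std(Y))
Mean X = -1.7714, Mean Y = 1.3857
Cov(X,Y) = 13.574694
Std(X) = 4.765865, Std(Y) = 5.176714
r = 0.5502

0.5502


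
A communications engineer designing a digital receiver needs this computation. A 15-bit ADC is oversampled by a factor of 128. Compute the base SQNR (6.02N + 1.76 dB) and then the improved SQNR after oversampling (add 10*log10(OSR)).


Step 1 — baseline SQNR at Nyquist:
SQNR_base = 6.02*N + 1.76
          = 6.02*15 + 1.76
          = 92.06 dB

Step 2 — oversampling processing gain:
G = 10*log10(OSR) = 10*log10(128) = 21.07 dB

Step 3 — total:
SQNR_total = 92.06 + 21.07 = 113.13 dB

Base SQNR = 92.06 dB; oversampled SQNR = 113.13 dB


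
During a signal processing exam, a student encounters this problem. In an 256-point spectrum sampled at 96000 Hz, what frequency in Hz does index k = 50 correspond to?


Frequency of DFT bin k:
f_k = k * fs / N
    = 50 * 96000 / 256
    = 4800000 / 256
    = 18750.0 Hz

18750.0 Hz


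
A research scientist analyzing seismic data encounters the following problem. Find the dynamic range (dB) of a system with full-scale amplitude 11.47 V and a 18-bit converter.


Dynamic range from full-scale to LSB:
V_min = V_max / 2^bits = 11.47 / 2^18
DR = 20 * log10(V_max / V_min)
   = 20 * log10(2^18)
   = 20 * 18 * log10(2)
   = 108.37 dB

108.37 dB


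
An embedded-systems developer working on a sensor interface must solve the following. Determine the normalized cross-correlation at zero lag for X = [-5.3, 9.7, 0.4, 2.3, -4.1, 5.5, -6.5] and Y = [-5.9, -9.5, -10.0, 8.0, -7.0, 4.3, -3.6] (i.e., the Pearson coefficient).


Pearson correlation coefficient (population):
r = cov(X,Y) / (std(X) * std(Y))
Mean X = 0.2857, Mean Y = -3.3857
Cov(X,Y) = 5.148776
Std(X) = 5.559658, Std(Y) = 6.428381
r = 0.1441

0.1441


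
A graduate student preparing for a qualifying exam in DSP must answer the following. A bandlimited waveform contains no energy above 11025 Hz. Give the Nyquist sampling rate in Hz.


The Nyquist rate is twice the maximum frequency component.
fs_min = 2 * fmax
      = 2 * 11025
      = 22050 Hz

22050


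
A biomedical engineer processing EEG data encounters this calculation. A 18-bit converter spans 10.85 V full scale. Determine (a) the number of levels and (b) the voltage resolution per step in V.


Step 1 — number of quantization levels:
L = 2^N = 2^18 = 262144

Step 2 — LSB step size:
delta = Vfs / L
      = 10.85 / 262144
      = 4.139e-05 V

Levels = 262144; step size = 4.139e-05 V


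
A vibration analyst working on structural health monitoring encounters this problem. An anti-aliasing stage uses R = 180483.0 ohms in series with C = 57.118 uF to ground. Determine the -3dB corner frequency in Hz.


Cutoff frequency of a first-order RC filter:
fc = 1 / (2 * pi * R * C)
C = 57.118 uF = 5.7118e-05 F
fc = 1 / (2 * pi * 180483.0 * 5.7118e-05)
   = 1 / 64.772276586142
   = 0.015439 Hz

0.015439 Hz


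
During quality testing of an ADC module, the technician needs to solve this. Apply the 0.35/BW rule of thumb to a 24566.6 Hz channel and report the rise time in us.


Rise time from bandwidth relationship:
tr = 0.35 / BW
   = 0.35 / 24566.6
   = 1.424698574e-05 s
   = 14.247 us

14.247 us


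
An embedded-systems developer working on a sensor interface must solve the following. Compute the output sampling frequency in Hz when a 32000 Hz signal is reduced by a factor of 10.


Decimation reduces the sample rate:
fs_out = fs_in / M
       = 32000 / 10
       = 3200.0 Hz

3200.0 Hz


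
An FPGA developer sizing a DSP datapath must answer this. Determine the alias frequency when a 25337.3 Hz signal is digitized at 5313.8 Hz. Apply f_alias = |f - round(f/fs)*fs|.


Compute the nearest integer multiple of fs to the signal:
n = round(25337.3 / 5313.8) = 5
f_alias = |25337.3 - 5 * 5313.8|
        = |25337.3 - 26569.0|
        = 1231.7 Hz

1231.7


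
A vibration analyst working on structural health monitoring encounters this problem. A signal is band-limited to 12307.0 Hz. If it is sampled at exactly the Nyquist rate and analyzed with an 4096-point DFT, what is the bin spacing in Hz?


Step 1 — Nyquist sampling rate:
fs = 2 * fmax = 2 * 12307.0 = 24614.0 Hz

Step 2 — DFT bin spacing:
df = fs / N = 24614.0 / 4096 = 6.0093 Hz

6.0093 Hz


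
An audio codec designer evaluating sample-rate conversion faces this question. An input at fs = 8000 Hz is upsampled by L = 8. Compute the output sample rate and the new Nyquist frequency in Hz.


Step 1 — output sample rate after interpolation by L:
fs_out = L * fs_in = 8 * 8000 = 64000 Hz

Step 2 — Nyquist frequency of the output stream:
f_Nyq = fs_out / 2 = 64000 / 2 = 32000.0 Hz

fs_out = 64000 Hz; f_Nyquist = 32000.0 Hz


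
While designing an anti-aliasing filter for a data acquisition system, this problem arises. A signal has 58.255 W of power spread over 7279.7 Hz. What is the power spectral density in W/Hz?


Power spectral density:
PSD = P / BW
    = 58.255 / 7279.7
    = 0.00800239 W/Hz

0.00800239 W/Hz


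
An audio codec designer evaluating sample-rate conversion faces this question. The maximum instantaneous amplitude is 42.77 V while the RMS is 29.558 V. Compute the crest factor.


Crest factor is the ratio of peak to RMS:
CF = V_peak / V_rms
   = 42.77 / 29.558
   = 1.447

1.447


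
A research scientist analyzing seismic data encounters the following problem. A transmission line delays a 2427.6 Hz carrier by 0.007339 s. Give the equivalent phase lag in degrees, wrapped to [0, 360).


Phase shift from frequency and time delay:
phi = 360 * f * t_delay
    = 360 * 2427.6 * 0.007339
    = 6413.82 degrees
    mod 360 = 293.82 degrees

293.82 degrees
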